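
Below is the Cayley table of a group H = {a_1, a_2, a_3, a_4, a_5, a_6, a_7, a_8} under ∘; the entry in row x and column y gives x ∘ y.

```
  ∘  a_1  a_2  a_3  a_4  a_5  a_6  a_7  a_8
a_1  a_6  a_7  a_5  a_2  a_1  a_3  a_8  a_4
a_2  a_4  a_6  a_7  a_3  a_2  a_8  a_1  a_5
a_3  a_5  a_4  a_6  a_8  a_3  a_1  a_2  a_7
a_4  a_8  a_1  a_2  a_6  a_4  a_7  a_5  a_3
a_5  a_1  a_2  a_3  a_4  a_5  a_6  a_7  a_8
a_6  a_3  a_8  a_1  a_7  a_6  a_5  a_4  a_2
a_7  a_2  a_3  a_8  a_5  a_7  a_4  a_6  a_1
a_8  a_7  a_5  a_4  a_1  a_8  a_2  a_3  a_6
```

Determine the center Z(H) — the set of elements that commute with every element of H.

{a_5, a_6}

An element z is central iff its row equals its column in the table.
For a_1: a_1 ∘ a_8 = a_4 ≠ a_7 = a_8 ∘ a_1, so a_1 ∉ Z.
Checking each element this way leaves Z(H) = {a_5, a_6}.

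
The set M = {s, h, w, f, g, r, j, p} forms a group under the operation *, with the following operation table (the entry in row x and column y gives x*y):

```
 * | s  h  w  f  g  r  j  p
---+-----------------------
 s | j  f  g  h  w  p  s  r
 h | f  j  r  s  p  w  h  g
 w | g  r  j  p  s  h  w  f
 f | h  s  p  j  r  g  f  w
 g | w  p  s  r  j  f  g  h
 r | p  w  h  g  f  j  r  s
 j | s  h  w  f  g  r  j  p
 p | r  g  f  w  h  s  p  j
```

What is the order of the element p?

The identity element is j (its row matches the header).
p^1 = p
p^2 = p*p = j
The first power of p equal to the identity is p^2, so ord(p) = 2.
(Structurally, M here is isomorphic to the elementary abelian group (Z_2)^3.)

2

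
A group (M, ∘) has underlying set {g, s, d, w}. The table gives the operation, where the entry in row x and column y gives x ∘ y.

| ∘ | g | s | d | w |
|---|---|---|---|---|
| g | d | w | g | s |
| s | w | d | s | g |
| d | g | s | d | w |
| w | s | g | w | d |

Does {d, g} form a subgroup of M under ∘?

{d, g} contains the identity d.
Checking products: every product of two elements of {d, g} (read from the table) lies in {d, g}, so the set is closed.
In a finite group, a nonempty closed subset is a subgroup. So {d, g} ≤ M.
(Structurally, M here is isomorphic to the Klein four-group V_4.)

Yes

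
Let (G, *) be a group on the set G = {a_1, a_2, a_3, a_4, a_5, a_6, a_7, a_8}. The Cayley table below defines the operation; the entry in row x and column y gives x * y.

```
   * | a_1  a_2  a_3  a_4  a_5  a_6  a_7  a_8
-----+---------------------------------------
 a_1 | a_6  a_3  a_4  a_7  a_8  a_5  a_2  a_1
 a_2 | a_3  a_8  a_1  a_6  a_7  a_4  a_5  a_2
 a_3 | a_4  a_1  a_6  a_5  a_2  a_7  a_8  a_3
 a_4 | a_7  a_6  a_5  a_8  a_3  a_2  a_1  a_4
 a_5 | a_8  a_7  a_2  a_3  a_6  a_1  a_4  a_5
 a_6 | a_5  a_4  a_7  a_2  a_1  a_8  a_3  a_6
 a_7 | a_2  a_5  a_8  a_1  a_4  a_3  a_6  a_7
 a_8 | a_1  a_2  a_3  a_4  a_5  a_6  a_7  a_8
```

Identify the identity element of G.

The identity e satisfies e * x = x for all x, so its row in the table reproduces the column headers.
Row a_8 reads: a_1, a_2, a_3, a_4, a_5, a_6, a_7, a_8 — exactly the header order. So a_8 is the identity.

a_8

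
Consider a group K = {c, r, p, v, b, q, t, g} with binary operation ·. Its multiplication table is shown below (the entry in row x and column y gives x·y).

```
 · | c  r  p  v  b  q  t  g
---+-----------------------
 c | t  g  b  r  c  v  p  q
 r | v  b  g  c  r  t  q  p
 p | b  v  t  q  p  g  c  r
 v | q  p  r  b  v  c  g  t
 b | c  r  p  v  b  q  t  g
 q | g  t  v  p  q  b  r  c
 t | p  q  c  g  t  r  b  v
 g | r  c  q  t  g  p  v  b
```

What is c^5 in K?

c

c^1 = c
c^2 = c·c = t
c^3 = t·c = p
c^4 = p·c = b
c^5 = b·c = c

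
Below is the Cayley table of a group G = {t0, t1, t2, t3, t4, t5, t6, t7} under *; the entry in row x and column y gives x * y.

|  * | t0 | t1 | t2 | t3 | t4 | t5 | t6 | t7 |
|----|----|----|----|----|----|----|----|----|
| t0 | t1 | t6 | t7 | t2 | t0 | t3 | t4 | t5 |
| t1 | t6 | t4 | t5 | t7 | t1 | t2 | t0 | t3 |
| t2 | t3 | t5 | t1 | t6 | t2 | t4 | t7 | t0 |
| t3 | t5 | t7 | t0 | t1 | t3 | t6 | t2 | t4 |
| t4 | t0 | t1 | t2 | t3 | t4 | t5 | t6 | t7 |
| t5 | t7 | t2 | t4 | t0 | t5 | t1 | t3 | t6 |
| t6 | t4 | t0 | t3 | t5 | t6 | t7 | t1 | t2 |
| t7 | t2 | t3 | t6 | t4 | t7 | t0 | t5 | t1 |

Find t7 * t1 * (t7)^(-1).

The identity is t4. In row t7, the entry t4 sits in column t3, so t7^(-1) = t3.
t7 * t1 = t3
t3 * t3 = t1

t1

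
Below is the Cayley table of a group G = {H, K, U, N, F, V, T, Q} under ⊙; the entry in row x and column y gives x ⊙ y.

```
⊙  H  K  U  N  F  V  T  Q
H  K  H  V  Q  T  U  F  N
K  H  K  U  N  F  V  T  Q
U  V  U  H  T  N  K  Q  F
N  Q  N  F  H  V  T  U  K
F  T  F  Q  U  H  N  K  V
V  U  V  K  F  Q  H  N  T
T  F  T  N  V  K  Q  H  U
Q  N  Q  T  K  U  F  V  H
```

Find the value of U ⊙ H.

Read row U, column H: U ⊙ H = V.
(Structurally, G here is isomorphic to the quaternion group Q_8.)

V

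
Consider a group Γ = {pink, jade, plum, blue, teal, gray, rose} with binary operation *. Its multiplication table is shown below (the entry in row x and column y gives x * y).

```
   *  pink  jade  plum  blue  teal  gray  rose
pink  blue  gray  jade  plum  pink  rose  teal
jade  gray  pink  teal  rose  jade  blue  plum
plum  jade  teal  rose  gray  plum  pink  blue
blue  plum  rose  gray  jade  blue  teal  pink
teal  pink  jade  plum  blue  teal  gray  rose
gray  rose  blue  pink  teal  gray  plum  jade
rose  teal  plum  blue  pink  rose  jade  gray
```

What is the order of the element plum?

7

The identity element is teal (its row matches the header).
plum^1 = plum
plum^2 = plum * plum = rose
plum^3 = rose * plum = blue
plum^4 = blue * plum = gray
plum^5 = gray * plum = pink
plum^6 = pink * plum = jade
plum^7 = jade * plum = teal
The first power of plum equal to the identity is plum^7, so ord(plum) = 7.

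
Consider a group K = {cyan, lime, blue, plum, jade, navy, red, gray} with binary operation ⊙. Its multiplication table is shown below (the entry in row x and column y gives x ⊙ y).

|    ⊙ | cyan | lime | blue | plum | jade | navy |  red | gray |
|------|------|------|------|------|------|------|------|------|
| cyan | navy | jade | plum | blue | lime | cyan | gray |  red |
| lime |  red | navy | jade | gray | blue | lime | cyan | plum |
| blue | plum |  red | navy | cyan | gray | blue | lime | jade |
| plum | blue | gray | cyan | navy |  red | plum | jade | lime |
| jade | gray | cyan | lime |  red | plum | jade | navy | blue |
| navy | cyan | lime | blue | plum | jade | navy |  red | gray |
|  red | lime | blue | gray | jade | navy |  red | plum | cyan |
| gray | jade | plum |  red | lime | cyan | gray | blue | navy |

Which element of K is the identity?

The identity e satisfies e ⊙ x = x for all x, so its row in the table reproduces the column headers.
Row navy reads: cyan, lime, blue, plum, jade, navy, red, gray — exactly the header order. So navy is the identity.

navy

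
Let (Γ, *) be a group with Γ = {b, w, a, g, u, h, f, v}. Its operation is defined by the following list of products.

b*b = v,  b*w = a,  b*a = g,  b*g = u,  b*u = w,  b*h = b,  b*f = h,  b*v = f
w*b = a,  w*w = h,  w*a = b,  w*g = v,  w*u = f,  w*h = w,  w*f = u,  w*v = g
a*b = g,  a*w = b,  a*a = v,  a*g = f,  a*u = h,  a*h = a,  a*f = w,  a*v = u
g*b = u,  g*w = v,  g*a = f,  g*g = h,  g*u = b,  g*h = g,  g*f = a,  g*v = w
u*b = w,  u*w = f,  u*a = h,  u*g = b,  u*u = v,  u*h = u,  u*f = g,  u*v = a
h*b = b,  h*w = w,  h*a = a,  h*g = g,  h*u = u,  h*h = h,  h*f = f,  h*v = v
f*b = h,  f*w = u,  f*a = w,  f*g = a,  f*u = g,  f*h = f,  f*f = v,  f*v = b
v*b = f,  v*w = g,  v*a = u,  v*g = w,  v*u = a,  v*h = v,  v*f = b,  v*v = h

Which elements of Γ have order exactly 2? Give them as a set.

{g, v, w}

Identity is h. Compute the order of each non-identity element by repeated multiplication:
  b: b → v → f → h  (order 4)
  w: w → h  (order 2)
  a: a → v → u → h  (order 4)
  g: g → h  (order 2)
  u: u → v → a → h  (order 4)
  f: f → v → b → h  (order 4)
  v: v → h  (order 2)
Elements of order 2: {g, v, w}.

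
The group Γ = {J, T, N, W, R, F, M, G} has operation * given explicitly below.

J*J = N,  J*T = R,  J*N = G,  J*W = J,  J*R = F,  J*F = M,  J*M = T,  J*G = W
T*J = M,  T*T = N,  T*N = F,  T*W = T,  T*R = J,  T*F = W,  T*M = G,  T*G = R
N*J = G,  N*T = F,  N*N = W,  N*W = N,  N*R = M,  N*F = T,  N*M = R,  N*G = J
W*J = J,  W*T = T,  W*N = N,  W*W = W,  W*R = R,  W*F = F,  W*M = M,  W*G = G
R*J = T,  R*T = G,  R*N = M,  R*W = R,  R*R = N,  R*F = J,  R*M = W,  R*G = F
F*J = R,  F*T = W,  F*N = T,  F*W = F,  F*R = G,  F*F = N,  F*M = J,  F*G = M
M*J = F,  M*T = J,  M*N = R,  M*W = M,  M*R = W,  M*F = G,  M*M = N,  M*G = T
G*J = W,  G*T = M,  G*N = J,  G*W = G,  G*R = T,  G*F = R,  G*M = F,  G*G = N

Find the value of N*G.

Read row N, column G: N*G = J.

J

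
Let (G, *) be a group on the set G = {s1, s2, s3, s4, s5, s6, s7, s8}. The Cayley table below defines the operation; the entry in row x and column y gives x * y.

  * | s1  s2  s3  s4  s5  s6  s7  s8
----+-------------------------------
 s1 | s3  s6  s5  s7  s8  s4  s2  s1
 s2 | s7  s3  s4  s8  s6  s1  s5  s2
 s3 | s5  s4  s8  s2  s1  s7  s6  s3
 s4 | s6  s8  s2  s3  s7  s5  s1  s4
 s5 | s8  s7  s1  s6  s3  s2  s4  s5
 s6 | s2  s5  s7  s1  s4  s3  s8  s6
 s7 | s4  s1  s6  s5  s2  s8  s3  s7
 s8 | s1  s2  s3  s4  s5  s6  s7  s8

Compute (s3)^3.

s3

s3^1 = s3
s3^2 = s3 * s3 = s8
s3^3 = s8 * s3 = s3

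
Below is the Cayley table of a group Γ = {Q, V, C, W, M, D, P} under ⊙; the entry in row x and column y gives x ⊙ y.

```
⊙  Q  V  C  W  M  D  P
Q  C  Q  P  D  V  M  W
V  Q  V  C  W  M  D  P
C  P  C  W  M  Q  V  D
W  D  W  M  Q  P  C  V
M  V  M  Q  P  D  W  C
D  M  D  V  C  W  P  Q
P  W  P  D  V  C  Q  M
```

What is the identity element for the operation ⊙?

V

The identity e satisfies e ⊙ x = x for all x, so its row in the table reproduces the column headers.
Row V reads: Q, V, C, W, M, D, P — exactly the header order. So V is the identity.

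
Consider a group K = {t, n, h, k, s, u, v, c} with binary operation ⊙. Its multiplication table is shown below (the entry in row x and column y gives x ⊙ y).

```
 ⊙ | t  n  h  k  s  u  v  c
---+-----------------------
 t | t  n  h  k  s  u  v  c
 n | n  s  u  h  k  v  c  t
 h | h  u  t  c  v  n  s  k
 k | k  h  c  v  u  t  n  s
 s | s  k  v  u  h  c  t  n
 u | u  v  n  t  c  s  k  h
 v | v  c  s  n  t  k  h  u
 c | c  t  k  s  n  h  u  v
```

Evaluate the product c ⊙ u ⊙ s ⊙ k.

c ⊙ u = h
h ⊙ s = v
v ⊙ k = n

n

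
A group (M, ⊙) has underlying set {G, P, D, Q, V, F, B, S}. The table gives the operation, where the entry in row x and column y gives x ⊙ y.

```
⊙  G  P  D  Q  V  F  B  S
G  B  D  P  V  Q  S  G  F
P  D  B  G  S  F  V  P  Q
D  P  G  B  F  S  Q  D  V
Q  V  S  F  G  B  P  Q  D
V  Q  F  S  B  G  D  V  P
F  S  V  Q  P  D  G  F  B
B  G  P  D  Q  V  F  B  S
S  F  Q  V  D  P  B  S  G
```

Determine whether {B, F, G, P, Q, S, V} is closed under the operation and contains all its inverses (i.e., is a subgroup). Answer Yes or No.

No

V ⊙ F = D, which is not in {B, F, G, P, Q, S, V}.
The subset is not closed under ⊙, so it is not a subgroup.
(Structurally, M here is isomorphic to Z_2 x Z_4.)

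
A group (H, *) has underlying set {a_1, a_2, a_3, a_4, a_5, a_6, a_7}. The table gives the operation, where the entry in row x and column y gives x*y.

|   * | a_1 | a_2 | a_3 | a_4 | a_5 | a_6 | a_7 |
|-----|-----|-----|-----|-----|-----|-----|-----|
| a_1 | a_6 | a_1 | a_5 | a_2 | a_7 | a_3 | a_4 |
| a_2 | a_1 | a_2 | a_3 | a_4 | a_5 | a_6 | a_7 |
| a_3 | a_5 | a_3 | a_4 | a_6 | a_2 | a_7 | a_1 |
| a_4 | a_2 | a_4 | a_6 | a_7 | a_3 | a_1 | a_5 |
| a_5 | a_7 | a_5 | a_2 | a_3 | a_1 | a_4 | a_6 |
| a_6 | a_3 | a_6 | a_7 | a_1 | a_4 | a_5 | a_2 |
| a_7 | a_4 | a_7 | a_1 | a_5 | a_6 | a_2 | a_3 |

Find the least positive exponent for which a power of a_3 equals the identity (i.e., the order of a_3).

The identity element is a_2 (its row matches the header).
a_3^1 = a_3
a_3^2 = a_3*a_3 = a_4
a_3^3 = a_4*a_3 = a_6
a_3^4 = a_6*a_3 = a_7
a_3^5 = a_7*a_3 = a_1
a_3^6 = a_1*a_3 = a_5
a_3^7 = a_5*a_3 = a_2
The first power of a_3 equal to the identity is a_3^7, so ord(a_3) = 7.

7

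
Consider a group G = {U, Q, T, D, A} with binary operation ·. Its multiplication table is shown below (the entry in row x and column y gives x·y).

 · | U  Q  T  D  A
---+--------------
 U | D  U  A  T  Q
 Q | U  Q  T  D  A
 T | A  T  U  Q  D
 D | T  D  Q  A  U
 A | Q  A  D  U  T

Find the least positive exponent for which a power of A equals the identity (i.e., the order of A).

The identity element is Q (its row matches the header).
A^1 = A
A^2 = A·A = T
A^3 = T·A = D
A^4 = D·A = U
A^5 = U·A = Q
The first power of A equal to the identity is A^5, so ord(A) = 5.

5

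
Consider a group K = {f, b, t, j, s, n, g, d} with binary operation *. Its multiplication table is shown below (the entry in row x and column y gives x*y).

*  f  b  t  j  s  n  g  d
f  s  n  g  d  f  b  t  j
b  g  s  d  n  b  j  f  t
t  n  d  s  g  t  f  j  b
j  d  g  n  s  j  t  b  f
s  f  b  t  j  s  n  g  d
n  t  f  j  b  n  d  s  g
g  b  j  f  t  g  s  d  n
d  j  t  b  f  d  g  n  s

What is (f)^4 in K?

f^1 = f
f^2 = f*f = s
f^3 = s*f = f
f^4 = f*f = s

s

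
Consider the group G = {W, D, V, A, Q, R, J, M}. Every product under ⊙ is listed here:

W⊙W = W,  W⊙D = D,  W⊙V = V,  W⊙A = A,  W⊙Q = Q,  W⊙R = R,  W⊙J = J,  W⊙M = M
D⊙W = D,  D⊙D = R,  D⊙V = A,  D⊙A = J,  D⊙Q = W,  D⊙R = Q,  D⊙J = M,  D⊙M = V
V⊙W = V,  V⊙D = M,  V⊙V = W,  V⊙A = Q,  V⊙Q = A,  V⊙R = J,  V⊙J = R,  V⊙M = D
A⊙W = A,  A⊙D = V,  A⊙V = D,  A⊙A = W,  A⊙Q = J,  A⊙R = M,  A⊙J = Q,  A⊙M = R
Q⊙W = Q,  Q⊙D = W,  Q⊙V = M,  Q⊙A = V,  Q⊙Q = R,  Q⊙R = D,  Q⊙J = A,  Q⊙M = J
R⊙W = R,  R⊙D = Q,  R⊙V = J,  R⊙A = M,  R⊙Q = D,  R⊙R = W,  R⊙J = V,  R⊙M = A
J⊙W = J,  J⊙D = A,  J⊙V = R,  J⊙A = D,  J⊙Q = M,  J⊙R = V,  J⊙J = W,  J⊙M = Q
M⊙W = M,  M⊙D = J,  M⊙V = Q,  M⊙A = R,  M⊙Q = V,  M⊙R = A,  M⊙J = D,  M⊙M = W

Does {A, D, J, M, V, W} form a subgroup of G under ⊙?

D ⊙ D = R, which is not in {A, D, J, M, V, W}.
The subset is not closed under ⊙, so it is not a subgroup.

No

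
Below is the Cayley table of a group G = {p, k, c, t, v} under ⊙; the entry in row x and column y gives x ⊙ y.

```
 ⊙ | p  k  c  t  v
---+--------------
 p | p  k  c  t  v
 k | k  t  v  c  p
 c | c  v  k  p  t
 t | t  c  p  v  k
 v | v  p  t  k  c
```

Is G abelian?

Yes

Check whether the table is symmetric across its main diagonal.
Every entry (row x, col y) equals the entry (row y, col x), so G is abelian.
(In fact G ≅ the cyclic group Z_5.)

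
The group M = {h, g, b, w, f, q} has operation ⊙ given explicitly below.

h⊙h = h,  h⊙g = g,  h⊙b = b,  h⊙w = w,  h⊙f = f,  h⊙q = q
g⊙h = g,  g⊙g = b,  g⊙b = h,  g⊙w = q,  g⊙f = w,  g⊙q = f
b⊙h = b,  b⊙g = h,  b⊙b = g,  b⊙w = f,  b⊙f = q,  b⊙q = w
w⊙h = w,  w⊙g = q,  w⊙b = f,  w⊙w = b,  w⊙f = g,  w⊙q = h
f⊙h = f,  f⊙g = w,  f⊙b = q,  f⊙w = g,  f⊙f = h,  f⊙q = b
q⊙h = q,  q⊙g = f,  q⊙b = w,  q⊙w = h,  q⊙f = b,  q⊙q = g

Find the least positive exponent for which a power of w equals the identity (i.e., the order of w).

6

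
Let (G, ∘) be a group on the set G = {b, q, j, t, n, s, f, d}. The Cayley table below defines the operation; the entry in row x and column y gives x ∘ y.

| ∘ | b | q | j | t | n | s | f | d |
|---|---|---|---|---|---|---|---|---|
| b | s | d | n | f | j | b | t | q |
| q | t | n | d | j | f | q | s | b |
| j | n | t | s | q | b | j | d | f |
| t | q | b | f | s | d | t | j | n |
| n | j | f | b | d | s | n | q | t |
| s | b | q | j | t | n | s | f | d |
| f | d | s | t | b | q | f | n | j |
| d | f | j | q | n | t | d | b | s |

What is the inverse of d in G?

d

First locate the identity: row s matches the header, so s is the identity.
Scan row d for s: d ∘ d = s. Hence d^(-1) = d.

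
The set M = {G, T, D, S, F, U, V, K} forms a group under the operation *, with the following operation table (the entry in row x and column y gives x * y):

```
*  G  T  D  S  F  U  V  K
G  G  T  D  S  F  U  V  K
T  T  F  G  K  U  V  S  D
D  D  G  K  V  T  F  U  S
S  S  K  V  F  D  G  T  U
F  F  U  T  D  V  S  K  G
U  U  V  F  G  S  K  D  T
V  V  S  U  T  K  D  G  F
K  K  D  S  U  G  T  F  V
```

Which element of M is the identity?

G

The identity e satisfies e * x = x for all x, so its row in the table reproduces the column headers.
Row G reads: G, T, D, S, F, U, V, K — exactly the header order. So G is the identity.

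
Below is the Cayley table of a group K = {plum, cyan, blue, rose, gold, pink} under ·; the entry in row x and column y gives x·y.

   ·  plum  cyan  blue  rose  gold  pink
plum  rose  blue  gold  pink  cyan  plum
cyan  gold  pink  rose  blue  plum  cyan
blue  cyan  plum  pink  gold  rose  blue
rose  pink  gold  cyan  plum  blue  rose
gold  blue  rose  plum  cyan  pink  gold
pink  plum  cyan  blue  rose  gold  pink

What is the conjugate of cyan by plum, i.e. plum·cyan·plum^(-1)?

gold

The identity is pink. In row plum, the entry pink sits in column rose, so plum^(-1) = rose.
plum·cyan = blue
blue·rose = gold
(Structurally, K here is isomorphic to the symmetric group S_3.)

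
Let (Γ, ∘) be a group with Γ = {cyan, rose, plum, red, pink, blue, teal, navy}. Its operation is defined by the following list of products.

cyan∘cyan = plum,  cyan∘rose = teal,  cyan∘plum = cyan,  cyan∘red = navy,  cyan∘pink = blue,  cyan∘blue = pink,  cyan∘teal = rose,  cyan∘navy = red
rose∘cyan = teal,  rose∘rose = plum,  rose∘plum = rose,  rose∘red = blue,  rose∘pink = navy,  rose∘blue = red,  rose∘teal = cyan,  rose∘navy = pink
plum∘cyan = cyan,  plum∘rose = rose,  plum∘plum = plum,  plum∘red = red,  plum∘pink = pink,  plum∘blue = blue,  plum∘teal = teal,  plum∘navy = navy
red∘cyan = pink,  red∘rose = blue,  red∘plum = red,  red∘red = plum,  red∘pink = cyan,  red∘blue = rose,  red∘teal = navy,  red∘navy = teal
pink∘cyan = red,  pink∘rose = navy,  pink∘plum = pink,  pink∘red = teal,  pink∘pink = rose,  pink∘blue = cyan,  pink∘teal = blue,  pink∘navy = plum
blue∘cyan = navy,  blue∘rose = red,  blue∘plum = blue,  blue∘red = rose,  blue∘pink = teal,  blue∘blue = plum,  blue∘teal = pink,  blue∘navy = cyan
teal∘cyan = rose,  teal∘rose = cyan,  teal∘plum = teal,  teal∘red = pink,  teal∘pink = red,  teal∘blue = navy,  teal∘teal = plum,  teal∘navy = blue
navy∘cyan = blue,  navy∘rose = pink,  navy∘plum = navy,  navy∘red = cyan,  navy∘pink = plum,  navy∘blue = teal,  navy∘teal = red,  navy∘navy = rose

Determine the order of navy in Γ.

4

The identity element is plum (its row matches the header).
navy^1 = navy
navy^2 = navy ∘ navy = rose
navy^3 = rose ∘ navy = pink
navy^4 = pink ∘ navy = plum
The first power of navy equal to the identity is navy^4, so ord(navy) = 4.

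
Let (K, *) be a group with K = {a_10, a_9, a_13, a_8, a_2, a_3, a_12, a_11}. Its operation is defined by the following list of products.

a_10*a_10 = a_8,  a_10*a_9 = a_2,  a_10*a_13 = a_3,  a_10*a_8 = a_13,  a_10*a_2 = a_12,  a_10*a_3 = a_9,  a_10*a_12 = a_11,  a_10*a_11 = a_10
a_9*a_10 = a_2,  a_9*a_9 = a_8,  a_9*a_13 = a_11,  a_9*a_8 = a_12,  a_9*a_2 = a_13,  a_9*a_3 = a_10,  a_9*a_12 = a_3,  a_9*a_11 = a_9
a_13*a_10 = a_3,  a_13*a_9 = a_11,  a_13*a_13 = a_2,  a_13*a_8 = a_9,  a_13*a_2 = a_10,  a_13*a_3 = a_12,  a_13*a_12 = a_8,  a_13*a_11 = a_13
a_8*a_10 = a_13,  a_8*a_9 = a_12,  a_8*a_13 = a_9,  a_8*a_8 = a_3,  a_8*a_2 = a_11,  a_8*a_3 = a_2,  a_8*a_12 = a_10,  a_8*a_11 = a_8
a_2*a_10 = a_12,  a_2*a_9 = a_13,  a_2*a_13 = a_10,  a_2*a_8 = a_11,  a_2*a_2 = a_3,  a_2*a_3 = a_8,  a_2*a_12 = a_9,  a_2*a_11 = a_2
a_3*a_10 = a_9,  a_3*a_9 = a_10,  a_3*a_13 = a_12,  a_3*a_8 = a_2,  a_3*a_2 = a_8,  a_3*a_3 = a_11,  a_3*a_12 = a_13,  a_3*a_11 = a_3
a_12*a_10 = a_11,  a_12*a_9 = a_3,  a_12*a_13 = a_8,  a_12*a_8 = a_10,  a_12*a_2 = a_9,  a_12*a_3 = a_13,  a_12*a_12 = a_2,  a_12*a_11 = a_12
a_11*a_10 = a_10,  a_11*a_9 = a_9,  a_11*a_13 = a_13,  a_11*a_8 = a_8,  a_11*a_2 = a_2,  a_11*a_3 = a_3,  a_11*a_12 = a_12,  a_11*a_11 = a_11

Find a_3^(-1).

First locate the identity: row a_11 matches the header, so a_11 is the identity.
Scan row a_3 for a_11: a_3*a_3 = a_11. Hence a_3^(-1) = a_3.

a_3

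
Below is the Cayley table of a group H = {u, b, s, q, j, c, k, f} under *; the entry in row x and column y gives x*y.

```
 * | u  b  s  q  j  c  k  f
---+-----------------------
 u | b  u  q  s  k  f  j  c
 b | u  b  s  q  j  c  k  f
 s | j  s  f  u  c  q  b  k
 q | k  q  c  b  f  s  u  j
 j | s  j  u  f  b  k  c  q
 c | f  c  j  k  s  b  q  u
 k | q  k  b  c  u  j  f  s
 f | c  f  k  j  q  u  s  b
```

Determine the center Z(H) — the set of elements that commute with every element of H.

{b, f}

An element z is central iff its row equals its column in the table.
For u: u*s = q ≠ j = s*u, so u ∉ Z.
Checking each element this way leaves Z(H) = {b, f}.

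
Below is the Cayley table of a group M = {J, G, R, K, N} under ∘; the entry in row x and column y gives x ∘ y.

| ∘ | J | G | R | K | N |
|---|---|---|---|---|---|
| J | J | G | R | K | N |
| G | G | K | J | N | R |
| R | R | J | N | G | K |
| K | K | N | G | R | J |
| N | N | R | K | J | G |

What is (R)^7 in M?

N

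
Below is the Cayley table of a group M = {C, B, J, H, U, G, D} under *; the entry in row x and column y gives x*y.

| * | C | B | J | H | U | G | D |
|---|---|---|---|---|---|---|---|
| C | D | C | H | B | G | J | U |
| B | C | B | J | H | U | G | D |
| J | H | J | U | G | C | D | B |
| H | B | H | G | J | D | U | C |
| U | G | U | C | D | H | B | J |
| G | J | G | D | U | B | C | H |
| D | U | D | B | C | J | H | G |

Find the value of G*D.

Read row G, column D: G*D = H.
(Structurally, M here is isomorphic to the cyclic group Z_7.)

H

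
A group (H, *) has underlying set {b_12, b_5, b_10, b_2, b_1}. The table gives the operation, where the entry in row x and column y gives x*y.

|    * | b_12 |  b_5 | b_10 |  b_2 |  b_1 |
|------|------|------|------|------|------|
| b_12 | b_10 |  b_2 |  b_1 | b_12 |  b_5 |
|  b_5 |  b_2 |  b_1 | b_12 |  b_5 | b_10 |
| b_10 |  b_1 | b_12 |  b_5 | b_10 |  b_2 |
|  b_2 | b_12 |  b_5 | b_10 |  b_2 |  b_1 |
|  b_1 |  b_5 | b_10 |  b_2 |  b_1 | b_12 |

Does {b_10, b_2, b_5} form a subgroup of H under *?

b_10*b_5 = b_12, which is not in {b_10, b_2, b_5}.
The subset is not closed under *, so it is not a subgroup.

No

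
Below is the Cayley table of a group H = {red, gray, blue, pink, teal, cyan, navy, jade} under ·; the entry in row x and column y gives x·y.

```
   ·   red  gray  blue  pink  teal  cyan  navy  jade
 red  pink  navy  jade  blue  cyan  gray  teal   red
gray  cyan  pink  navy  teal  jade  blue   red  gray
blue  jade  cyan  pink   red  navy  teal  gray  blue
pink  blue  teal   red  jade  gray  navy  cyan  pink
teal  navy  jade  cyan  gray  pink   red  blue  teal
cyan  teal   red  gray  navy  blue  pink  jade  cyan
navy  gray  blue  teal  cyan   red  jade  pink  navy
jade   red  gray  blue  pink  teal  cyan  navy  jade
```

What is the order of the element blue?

4

The identity element is jade (its row matches the header).
blue^1 = blue
blue^2 = blue·blue = pink
blue^3 = pink·blue = red
blue^4 = red·blue = jade
The first power of blue equal to the identity is blue^4, so ord(blue) = 4.
(Structurally, H here is isomorphic to the quaternion group Q_8.)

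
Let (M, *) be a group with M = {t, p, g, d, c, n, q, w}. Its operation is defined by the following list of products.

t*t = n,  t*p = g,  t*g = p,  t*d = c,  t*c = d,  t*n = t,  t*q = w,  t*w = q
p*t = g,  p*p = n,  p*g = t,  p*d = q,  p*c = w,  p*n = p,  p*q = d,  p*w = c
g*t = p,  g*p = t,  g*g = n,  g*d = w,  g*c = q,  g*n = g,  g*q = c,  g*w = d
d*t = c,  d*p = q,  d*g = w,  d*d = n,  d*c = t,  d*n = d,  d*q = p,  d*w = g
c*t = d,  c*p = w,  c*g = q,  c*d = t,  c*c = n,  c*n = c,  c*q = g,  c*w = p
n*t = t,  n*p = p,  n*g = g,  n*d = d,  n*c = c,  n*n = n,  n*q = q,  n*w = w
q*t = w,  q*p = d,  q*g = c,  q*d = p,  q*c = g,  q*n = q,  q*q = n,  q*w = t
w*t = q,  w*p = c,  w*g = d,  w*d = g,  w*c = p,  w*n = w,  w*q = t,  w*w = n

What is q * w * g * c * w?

q * w = t
t * g = p
p * c = w
w * w = n

n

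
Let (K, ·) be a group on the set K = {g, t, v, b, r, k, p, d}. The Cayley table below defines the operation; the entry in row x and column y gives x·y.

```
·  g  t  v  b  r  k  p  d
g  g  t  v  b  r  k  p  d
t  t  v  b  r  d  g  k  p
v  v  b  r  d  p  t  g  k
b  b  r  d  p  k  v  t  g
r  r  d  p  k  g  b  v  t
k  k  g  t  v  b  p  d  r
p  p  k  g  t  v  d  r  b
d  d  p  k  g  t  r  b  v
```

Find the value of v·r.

Read row v, column r: v·r = p.

p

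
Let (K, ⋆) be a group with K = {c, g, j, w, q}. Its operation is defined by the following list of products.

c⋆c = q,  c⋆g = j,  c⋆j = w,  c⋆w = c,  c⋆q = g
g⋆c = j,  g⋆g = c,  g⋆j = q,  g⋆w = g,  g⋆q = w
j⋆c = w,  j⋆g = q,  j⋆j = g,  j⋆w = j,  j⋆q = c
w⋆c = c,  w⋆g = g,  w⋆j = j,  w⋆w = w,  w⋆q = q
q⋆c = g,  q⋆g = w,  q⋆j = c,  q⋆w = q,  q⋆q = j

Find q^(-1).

First locate the identity: row w matches the header, so w is the identity.
Scan row q for w: q ⋆ g = w. Hence q^(-1) = g.

g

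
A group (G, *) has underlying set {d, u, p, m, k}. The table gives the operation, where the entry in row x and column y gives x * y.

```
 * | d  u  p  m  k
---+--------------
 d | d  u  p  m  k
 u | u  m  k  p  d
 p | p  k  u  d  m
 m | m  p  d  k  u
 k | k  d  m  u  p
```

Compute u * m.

Read row u, column m: u * m = p.
(Structurally, G here is isomorphic to the cyclic group Z_5.)

p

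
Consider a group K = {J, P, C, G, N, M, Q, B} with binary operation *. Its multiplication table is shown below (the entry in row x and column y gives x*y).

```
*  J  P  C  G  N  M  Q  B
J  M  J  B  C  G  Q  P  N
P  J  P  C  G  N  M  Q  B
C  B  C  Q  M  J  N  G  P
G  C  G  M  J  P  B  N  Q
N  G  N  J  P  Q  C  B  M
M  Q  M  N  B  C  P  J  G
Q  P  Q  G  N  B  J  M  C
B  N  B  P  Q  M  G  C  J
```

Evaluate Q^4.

Q^1 = Q
Q^2 = Q*Q = M
Q^3 = M*Q = J
Q^4 = J*Q = P

P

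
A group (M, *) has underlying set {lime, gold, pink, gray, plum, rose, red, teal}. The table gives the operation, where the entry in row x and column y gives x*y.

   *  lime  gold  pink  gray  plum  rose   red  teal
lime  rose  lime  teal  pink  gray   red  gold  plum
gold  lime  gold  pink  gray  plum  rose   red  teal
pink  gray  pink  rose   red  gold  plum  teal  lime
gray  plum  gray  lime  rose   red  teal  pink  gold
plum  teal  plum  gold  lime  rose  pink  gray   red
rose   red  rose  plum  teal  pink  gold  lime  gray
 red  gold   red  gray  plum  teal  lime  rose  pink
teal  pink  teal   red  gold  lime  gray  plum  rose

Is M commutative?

No

pink*gray = red but gray*pink = lime.
Since pink and gray do not commute, M is not abelian.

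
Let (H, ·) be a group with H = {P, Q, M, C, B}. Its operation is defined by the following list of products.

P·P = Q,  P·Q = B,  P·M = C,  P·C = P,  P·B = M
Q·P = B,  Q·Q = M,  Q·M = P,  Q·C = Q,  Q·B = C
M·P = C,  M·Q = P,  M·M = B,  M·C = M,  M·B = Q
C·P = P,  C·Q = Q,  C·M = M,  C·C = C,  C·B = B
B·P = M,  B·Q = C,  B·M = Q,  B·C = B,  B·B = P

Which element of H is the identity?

C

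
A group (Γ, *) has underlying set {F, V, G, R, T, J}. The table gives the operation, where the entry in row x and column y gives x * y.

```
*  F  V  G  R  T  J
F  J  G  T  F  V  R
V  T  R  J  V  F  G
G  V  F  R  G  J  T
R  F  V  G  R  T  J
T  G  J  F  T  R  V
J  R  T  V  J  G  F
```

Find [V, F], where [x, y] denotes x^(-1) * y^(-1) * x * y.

Identity is R; from the table V^(-1) = V and F^(-1) = J.
V * J = G
G * V = F
F * F = J

J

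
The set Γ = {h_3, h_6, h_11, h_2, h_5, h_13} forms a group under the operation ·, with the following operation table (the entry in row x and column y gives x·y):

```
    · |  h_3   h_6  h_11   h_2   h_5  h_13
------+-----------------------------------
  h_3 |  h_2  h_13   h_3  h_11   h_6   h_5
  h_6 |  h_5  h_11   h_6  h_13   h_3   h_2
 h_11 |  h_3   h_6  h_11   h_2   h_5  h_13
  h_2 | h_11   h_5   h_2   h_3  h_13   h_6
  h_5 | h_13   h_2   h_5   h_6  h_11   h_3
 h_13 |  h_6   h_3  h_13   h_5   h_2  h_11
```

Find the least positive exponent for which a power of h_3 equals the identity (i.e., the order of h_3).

The identity element is h_11 (its row matches the header).
h_3^1 = h_3
h_3^2 = h_3·h_3 = h_2
h_3^3 = h_2·h_3 = h_11
The first power of h_3 equal to the identity is h_3^3, so ord(h_3) = 3.

3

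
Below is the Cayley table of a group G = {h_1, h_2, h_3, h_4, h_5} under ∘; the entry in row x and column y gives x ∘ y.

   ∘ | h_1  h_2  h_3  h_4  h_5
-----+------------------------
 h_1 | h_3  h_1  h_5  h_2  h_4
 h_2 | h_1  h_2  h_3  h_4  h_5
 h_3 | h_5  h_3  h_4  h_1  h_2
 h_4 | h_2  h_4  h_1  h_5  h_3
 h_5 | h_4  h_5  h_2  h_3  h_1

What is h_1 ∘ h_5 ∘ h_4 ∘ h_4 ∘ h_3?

h_1 ∘ h_5 = h_4
h_4 ∘ h_4 = h_5
h_5 ∘ h_4 = h_3
h_3 ∘ h_3 = h_4

h_4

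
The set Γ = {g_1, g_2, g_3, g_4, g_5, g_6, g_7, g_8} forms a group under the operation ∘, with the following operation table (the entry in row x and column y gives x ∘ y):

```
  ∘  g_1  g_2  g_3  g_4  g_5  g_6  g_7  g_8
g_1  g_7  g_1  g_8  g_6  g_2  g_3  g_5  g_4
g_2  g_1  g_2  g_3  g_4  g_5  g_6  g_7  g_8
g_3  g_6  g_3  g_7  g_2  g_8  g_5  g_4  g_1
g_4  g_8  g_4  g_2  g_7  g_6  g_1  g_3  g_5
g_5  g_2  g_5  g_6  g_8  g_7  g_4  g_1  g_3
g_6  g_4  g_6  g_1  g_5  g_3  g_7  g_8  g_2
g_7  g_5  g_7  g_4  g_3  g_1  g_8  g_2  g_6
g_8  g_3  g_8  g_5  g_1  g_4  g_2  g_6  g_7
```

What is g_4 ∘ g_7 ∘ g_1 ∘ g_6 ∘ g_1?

g_5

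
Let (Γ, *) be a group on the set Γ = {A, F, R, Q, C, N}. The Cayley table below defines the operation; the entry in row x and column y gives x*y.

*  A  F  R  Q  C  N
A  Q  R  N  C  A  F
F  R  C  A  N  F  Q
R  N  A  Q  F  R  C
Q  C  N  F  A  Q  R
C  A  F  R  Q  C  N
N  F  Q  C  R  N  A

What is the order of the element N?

The identity element is C (its row matches the header).
N^1 = N
N^2 = N*N = A
N^3 = A*N = F
N^4 = F*N = Q
N^5 = Q*N = R
N^6 = R*N = C
The first power of N equal to the identity is N^6, so ord(N) = 6.

6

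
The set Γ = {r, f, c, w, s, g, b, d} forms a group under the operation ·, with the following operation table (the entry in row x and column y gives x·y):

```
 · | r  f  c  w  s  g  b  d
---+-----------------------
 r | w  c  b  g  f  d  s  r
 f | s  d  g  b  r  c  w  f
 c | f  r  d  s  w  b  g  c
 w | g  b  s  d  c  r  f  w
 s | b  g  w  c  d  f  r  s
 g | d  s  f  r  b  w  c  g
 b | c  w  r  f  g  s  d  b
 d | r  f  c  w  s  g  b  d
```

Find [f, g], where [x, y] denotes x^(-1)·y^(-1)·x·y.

w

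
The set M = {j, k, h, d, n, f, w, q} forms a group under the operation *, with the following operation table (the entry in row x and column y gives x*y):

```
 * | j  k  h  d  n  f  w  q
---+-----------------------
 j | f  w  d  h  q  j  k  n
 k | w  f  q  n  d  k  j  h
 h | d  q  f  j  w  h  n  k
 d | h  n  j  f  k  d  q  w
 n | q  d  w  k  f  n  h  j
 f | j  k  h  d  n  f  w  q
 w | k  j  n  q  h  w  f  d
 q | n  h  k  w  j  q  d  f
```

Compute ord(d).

The identity element is f (its row matches the header).
d^1 = d
d^2 = d*d = f
The first power of d equal to the identity is d^2, so ord(d) = 2.

2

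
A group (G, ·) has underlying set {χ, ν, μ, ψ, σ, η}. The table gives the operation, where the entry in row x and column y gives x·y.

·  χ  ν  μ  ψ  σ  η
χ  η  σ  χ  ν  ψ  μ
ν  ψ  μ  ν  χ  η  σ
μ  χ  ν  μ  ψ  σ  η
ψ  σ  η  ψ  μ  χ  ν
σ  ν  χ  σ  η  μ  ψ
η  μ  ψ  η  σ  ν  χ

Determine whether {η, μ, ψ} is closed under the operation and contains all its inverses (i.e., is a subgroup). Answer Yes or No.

No

η·η = χ, which is not in {η, μ, ψ}.
The subset is not closed under ·, so it is not a subgroup.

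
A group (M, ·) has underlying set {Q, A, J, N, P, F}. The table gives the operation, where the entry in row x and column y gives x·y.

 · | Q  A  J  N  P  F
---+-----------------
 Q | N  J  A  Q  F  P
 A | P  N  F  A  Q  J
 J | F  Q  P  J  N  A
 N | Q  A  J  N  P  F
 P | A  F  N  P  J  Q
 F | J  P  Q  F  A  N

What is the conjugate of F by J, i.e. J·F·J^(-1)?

The identity is N. In row J, the entry N sits in column P, so J^(-1) = P.
J·F = A
A·P = Q

Q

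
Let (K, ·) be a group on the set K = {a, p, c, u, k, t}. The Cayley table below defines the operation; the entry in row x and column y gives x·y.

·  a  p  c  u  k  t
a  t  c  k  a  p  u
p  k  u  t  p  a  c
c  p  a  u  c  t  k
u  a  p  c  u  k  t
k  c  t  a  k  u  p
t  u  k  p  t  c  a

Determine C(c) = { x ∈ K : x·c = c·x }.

Compare row c with column c entry by entry.
a·c = k but c·a = p, so a does not.
Collecting the elements that commute with c: C(c) = {c, u}.

{c, u}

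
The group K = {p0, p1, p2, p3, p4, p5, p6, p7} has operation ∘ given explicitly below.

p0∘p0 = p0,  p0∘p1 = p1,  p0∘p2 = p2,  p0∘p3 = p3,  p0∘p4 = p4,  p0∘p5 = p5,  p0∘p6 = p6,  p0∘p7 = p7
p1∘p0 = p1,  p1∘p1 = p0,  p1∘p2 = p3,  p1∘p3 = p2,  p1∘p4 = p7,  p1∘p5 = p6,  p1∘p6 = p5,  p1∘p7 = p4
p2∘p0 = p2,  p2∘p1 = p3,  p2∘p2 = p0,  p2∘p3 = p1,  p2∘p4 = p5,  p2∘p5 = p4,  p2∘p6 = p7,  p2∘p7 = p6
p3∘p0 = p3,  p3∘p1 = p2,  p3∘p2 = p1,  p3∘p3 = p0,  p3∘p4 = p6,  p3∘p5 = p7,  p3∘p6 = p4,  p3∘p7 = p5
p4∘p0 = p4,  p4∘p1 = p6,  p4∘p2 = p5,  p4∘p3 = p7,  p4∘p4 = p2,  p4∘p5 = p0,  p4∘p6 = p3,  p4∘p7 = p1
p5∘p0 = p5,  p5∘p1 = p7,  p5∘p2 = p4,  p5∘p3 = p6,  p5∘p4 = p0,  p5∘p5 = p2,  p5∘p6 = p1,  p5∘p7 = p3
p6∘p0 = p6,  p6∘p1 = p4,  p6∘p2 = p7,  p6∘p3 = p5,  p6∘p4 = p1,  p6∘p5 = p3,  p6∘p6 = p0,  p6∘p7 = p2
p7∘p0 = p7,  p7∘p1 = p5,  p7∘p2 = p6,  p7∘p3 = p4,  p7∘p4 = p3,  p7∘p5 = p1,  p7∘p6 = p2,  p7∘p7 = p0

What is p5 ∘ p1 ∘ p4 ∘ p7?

p5 ∘ p1 = p7
p7 ∘ p4 = p3
p3 ∘ p7 = p5

p5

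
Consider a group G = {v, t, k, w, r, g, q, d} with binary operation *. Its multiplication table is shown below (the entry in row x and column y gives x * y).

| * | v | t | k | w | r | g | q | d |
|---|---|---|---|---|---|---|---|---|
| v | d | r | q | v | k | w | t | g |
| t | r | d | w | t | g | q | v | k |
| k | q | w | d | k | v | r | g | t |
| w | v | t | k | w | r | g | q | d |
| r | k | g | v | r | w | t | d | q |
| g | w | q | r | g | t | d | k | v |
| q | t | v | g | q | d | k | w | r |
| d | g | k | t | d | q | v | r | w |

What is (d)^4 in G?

w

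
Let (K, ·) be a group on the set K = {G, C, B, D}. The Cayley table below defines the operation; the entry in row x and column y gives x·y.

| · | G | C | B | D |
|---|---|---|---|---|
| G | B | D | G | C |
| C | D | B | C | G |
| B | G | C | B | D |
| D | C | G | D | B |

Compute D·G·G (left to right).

D

D·G = C
C·G = D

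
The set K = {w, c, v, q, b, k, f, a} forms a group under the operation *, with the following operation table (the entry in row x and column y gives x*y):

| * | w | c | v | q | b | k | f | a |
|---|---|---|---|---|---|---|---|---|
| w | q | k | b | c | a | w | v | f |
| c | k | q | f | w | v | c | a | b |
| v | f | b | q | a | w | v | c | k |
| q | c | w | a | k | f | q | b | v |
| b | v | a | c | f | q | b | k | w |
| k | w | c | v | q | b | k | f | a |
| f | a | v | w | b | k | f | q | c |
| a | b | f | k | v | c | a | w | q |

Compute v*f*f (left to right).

v*f = c
c*f = a
(Structurally, K here is isomorphic to the quaternion group Q_8.)

a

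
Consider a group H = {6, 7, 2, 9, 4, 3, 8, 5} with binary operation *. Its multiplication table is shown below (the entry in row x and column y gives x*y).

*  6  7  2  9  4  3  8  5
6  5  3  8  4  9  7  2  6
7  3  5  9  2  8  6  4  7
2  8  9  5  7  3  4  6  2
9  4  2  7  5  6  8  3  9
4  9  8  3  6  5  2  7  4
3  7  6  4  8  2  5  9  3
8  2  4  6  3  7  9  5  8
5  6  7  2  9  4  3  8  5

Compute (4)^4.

5

4^1 = 4
4^2 = 4*4 = 5
4^3 = 5*4 = 4
4^4 = 4*4 = 5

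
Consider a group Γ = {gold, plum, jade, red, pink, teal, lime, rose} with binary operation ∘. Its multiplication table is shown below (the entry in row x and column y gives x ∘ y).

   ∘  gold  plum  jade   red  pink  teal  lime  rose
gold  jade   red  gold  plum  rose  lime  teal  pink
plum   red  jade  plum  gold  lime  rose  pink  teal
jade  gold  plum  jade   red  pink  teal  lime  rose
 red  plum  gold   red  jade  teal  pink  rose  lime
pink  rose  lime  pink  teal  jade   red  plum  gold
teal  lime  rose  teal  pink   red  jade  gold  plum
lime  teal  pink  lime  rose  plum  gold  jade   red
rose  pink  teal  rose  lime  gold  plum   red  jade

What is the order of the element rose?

2

The identity element is jade (its row matches the header).
rose^1 = rose
rose^2 = rose ∘ rose = jade
The first power of rose equal to the identity is rose^2, so ord(rose) = 2.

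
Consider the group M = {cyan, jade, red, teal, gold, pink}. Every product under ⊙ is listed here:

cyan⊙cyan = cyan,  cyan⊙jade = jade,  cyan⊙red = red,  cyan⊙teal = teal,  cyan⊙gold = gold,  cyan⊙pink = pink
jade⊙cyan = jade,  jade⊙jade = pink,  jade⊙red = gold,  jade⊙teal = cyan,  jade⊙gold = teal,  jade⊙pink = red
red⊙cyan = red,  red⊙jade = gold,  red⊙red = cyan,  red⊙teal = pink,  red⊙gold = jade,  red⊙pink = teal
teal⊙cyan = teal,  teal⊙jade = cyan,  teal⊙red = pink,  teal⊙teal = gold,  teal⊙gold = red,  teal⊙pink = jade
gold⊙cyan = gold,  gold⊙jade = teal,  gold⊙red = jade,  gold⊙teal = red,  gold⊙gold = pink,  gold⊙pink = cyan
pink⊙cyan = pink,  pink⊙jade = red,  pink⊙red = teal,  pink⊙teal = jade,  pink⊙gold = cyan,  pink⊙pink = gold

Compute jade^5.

teal

jade^1 = jade
jade^2 = jade ⊙ jade = pink
jade^3 = pink ⊙ jade = red
jade^4 = red ⊙ jade = gold
jade^5 = gold ⊙ jade = teal
(Structurally, M here is isomorphic to the cyclic group Z_6.)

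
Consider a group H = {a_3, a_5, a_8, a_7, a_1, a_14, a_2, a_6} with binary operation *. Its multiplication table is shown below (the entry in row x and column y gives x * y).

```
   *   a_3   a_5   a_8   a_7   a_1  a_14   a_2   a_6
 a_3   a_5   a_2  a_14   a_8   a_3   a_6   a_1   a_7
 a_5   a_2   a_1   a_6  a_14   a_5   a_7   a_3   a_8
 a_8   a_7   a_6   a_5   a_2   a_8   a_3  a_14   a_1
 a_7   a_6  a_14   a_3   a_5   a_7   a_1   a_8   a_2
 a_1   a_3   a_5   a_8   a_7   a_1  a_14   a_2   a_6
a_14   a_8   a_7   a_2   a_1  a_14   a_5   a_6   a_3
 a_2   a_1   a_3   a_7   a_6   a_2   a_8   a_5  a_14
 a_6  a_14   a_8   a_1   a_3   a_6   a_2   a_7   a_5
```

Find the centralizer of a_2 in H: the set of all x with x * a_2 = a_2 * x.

Compare row a_2 with column a_2 entry by entry.
a_3 * a_2 = a_1 = a_2 * a_3, so a_3 commutes with a_2.
a_7 * a_2 = a_8 but a_2 * a_7 = a_6, so a_7 does not.
Collecting the elements that commute with a_2: C(a_2) = {a_1, a_2, a_3, a_5}.

{a_1, a_2, a_3, a_5}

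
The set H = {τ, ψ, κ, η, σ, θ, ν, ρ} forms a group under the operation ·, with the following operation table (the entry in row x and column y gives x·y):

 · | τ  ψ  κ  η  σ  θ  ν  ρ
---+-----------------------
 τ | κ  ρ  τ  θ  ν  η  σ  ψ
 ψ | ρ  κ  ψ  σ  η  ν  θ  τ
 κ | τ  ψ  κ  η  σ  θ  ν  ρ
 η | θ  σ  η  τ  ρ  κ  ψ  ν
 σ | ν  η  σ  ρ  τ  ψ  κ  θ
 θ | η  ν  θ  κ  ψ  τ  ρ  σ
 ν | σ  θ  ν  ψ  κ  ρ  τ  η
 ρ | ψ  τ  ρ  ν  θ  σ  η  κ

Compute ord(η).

4

The identity element is κ (its row matches the header).
η^1 = η
η^2 = η·η = τ
η^3 = τ·η = θ
η^4 = θ·η = κ
The first power of η equal to the identity is η^4, so ord(η) = 4.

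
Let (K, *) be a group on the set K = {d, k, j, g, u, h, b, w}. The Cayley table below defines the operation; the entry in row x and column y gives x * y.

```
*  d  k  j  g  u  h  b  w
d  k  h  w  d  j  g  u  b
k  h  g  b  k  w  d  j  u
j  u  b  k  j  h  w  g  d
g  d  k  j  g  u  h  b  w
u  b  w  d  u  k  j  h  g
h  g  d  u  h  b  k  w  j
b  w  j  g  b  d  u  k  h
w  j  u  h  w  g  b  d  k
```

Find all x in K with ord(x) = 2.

Identity is g. Compute the order of each non-identity element by repeated multiplication:
  d: d → k → h → g  (order 4)
  k: k → g  (order 2)
  j: j → k → b → g  (order 4)
  u: u → k → w → g  (order 4)
  h: h → k → d → g  (order 4)
  b: b → k → j → g  (order 4)
  w: w → k → u → g  (order 4)
Elements of order 2: {k}.
(Structurally, K here is isomorphic to the quaternion group Q_8.)

{k}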